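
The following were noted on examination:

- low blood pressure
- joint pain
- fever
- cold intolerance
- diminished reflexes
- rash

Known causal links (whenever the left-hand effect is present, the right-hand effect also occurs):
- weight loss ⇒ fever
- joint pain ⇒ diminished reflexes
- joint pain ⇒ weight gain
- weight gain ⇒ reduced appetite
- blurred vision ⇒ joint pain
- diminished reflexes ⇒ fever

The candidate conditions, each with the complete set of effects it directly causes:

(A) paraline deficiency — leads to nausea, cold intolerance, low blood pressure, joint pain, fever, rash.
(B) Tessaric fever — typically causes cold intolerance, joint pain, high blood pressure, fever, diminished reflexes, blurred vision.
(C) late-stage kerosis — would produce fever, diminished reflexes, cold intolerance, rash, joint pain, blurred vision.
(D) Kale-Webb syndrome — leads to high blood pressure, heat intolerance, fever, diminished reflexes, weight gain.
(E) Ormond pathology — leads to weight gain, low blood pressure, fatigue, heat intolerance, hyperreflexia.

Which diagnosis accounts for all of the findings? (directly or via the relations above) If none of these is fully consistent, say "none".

Testing each hypothesis:
(A) paraline deficiency — low blood pressure +; joint pain +; fever +; cold intolerance +; diminished reflexes + (by joint pain → diminished reflexes); rash +
(B) Tessaric fever — low blood pressure -; joint pain +; fever +; cold intolerance +; diminished reflexes +; rash -
(C) late-stage kerosis — low blood pressure -; joint pain +; fever +; cold intolerance +; diminished reflexes +; rash +
(D) Kale-Webb syndrome — fails on low blood pressure, joint pain, cold intolerance, rash (predicts high blood pressure, not low blood pressure; predicts heat intolerance, not cold intolerance)
(E) Ormond pathology — fails on joint pain, fever, cold intolerance, diminished reflexes, rash (predicts heat intolerance, not cold intolerance; predicts hyperreflexia, not diminished reflexes)
(A) is the only candidate with no mismatches.

A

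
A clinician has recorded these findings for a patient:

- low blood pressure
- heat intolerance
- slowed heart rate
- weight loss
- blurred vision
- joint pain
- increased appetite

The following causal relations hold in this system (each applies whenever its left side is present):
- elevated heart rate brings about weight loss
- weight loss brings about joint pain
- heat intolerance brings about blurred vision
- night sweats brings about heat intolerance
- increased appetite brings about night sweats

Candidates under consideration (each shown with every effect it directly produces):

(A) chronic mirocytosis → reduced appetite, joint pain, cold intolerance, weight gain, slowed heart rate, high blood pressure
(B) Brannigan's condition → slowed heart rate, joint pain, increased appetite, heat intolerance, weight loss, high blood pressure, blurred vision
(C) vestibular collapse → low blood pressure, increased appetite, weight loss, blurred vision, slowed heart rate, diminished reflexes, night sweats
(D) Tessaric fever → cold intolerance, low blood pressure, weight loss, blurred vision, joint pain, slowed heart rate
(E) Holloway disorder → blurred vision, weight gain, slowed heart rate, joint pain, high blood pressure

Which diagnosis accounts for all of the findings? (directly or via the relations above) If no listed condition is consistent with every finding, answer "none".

Checking each candidate against the observations:
(A) chronic mirocytosis — low blood pressure ✗; heat intolerance ✗; slowed heart rate ✓; weight loss ✗; blurred vision ✗; joint pain ✓; increased appetite ✗
(B) Brannigan's condition — fails on low blood pressure (predicts high blood pressure, not low blood pressure)
(C) vestibular collapse — low blood pressure ✓; heat intolerance ✓ (via night sweats → heat intolerance); slowed heart rate ✓; weight loss ✓; blurred vision ✓; joint pain ✓ (via weight loss → joint pain); increased appetite ✓
(D) Tessaric fever — fails on heat intolerance, increased appetite (predicts cold intolerance, not heat intolerance)
(E) Holloway disorder — low blood pressure ✗; heat intolerance ✗; slowed heart rate ✓; weight loss ✗; blurred vision ✓; joint pain ✓; increased appetite ✗
Only (C) is consistent with every observation.

C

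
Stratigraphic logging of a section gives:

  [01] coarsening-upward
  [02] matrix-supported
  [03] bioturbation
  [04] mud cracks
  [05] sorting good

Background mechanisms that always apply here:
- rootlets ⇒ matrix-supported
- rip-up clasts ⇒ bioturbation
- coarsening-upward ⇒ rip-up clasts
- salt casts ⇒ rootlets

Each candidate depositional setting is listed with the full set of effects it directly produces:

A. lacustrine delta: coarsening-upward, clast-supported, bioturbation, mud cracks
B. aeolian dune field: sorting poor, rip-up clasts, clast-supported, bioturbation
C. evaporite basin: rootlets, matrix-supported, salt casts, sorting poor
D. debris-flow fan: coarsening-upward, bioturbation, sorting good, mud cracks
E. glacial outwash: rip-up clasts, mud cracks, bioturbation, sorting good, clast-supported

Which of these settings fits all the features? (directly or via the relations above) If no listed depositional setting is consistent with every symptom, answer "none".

For each candidate, compare predicted effects to what was observed:
(A) lacustrine delta — coarsening-upward yes; matrix-supported NO; bioturbation yes; mud cracks yes; sorting good NO
(B) aeolian dune field — fails on coarsening-upward, matrix-supported, mud cracks, sorting good (predicts clast-supported, not matrix-supported; predicts sorting poor, not sorting good)
(C) evaporite basin — coarsening-upward NO; matrix-supported yes; bioturbation NO; mud cracks NO; sorting good NO
(D) debris-flow fan — coarsening-upward yes; matrix-supported NO; bioturbation yes; mud cracks yes; sorting good yes
(E) glacial outwash — coarsening-upward NO; matrix-supported NO; bioturbation yes; mud cracks yes; sorting good yes
Every candidate fails on at least one observation.

none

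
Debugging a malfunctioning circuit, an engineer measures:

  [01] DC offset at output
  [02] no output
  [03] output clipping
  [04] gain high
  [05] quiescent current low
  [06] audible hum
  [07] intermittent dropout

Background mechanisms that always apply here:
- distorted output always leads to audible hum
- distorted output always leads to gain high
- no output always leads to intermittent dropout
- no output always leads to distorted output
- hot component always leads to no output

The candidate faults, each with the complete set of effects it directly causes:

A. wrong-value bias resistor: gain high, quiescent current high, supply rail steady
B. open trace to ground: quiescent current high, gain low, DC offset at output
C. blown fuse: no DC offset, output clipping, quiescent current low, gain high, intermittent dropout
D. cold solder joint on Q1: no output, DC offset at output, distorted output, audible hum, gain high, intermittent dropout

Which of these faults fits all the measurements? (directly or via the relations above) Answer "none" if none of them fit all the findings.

Testing each hypothesis:
(A) wrong-value bias resistor — DC offset at output ✗; no output ✗; output clipping ✗; gain high ✓; quiescent current low ✗; audible hum ✗; intermittent dropout ✗
(B) open trace to ground — fails on no output, output clipping, gain high, quiescent current low, audible hum, intermittent dropout (predicts gain low, not gain high; predicts quiescent current high, not quiescent current low)
(C) blown fuse — fails on DC offset at output, no output, audible hum (predicts no DC offset, not DC offset at output)
(D) cold solder joint on Q1 — does not account for output clipping, quiescent current low
None of the listed candidates fits everything.

none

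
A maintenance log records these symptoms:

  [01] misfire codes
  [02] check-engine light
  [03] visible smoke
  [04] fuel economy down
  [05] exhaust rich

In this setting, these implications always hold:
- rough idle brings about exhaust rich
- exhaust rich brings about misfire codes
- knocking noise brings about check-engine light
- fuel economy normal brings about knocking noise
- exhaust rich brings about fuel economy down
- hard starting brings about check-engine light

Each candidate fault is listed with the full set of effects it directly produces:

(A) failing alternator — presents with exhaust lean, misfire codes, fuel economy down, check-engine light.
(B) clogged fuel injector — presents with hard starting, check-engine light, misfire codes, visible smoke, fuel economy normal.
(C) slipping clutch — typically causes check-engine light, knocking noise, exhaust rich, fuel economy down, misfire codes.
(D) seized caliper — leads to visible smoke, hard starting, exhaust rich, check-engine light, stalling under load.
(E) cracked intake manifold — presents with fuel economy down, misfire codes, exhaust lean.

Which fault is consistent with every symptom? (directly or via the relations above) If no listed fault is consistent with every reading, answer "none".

D

Per-candidate check:
(A) failing alternator — misfire codes match; check-engine light match; visible smoke miss; fuel economy down match; exhaust rich miss
(B) clogged fuel injector — misfire codes match; check-engine light match; visible smoke match; fuel economy down miss; exhaust rich miss
(C) slipping clutch — does not account for visible smoke
(D) seized caliper — misfire codes match (via exhaust rich → misfire codes); check-engine light match; visible smoke match; fuel economy down match (via exhaust rich → fuel economy down); exhaust rich match
(E) cracked intake manifold — misfire codes match; check-engine light miss; visible smoke miss; fuel economy down match; exhaust rich miss
Only (D) is consistent with every observation.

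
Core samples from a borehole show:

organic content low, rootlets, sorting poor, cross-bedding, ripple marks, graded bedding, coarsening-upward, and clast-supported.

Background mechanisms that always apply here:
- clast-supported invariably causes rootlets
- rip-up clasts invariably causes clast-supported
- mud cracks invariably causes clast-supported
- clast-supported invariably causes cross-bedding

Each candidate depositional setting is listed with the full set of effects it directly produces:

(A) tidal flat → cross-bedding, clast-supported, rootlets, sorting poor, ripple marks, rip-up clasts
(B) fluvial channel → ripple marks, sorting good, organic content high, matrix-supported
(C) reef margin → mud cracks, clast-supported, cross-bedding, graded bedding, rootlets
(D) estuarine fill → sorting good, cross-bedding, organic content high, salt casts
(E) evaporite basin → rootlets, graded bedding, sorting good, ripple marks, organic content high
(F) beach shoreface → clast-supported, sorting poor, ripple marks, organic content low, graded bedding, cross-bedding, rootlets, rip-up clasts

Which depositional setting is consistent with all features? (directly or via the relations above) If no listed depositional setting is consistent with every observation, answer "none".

none

Checking each candidate against the observations:
(A) tidal flat — organic content low miss; rootlets match; sorting poor match; cross-bedding match; ripple marks match; graded bedding miss; coarsening-upward miss; clast-supported match
(B) fluvial channel — fails on organic content low, rootlets, sorting poor, cross-bedding, graded bedding, coarsening-upward, clast-supported (predicts organic content high, not organic content low; predicts sorting good, not sorting poor; predicts matrix-supported, not clast-supported)
(C) reef margin — organic content low miss; rootlets match; sorting poor miss; cross-bedding match; ripple marks miss; graded bedding match; coarsening-upward miss; clast-supported match
(D) estuarine fill — organic content low miss; rootlets miss; sorting poor miss; cross-bedding match; ripple marks miss; graded bedding miss; coarsening-upward miss; clast-supported miss
(E) evaporite basin — fails on organic content low, sorting poor, cross-bedding, coarsening-upward, clast-supported (predicts organic content high, not organic content low; predicts sorting good, not sorting poor)
(F) beach shoreface — organic content low match; rootlets match; sorting poor match; cross-bedding match; ripple marks match; graded bedding match; coarsening-upward miss; clast-supported match
None of the listed candidates fits everything.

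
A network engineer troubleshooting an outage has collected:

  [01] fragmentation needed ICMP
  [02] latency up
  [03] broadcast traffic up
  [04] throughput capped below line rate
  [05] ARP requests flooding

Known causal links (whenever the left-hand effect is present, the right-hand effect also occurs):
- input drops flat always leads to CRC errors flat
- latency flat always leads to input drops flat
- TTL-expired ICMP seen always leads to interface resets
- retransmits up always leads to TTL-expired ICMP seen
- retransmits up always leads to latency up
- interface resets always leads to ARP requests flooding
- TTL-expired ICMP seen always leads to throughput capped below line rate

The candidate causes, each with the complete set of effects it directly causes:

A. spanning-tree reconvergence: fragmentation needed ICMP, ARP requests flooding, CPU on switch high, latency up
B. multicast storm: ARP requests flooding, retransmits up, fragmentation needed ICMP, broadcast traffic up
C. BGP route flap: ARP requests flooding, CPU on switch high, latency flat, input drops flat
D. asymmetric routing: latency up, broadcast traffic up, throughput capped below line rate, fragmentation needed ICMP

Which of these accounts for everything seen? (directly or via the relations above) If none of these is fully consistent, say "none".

Checking each candidate against the observations:
(A) spanning-tree reconvergence — fragmentation needed ICMP match; latency up match; broadcast traffic up miss; throughput capped below line rate miss; ARP requests flooding match
(B) multicast storm — accounts for every observation (latency up by retransmits up → latency up)
(C) BGP route flap — fragmentation needed ICMP miss; latency up miss; broadcast traffic up miss; throughput capped below line rate miss; ARP requests flooding match
(D) asymmetric routing — fragmentation needed ICMP match; latency up match; broadcast traffic up match; throughput capped below line rate match; ARP requests flooding miss
(B) is the only candidate with no mismatches.

B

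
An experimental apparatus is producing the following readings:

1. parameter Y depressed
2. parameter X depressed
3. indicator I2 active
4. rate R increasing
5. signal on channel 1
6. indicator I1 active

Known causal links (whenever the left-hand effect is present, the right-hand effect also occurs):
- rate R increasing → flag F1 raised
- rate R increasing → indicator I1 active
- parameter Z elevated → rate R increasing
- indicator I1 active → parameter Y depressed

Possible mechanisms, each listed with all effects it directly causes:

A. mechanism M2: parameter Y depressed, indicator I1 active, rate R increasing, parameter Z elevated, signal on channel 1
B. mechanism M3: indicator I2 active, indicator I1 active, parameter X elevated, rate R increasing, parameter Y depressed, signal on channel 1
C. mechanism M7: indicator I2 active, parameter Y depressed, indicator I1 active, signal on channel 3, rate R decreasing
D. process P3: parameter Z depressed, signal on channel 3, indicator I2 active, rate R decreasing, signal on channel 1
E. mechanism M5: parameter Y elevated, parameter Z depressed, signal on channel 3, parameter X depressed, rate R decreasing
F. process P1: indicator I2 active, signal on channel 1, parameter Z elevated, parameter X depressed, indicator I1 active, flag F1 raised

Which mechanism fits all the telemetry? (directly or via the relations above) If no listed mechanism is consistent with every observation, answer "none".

Checking each candidate against the observations:
(A) mechanism M2 — does not account for parameter X depressed, indicator I2 active
(B) mechanism M3 — fails on parameter X depressed (predicts parameter X elevated, not parameter X depressed)
(C) mechanism M7 — parameter Y depressed match; parameter X depressed miss; indicator I2 active match; rate R increasing miss; signal on channel 1 miss; indicator I1 active match
(D) process P3 — parameter Y depressed miss; parameter X depressed miss; indicator I2 active match; rate R increasing miss; signal on channel 1 match; indicator I1 active miss
(E) mechanism M5 — fails on parameter Y depressed, indicator I2 active, rate R increasing, signal on channel 1, indicator I1 active (predicts parameter Y elevated, not parameter Y depressed; predicts rate R decreasing, not rate R increasing)
(F) process P1 — accounts for every observation (parameter Y depressed through indicator I1 active → parameter Y depressed)
(F) alone accounts for all the evidence.

F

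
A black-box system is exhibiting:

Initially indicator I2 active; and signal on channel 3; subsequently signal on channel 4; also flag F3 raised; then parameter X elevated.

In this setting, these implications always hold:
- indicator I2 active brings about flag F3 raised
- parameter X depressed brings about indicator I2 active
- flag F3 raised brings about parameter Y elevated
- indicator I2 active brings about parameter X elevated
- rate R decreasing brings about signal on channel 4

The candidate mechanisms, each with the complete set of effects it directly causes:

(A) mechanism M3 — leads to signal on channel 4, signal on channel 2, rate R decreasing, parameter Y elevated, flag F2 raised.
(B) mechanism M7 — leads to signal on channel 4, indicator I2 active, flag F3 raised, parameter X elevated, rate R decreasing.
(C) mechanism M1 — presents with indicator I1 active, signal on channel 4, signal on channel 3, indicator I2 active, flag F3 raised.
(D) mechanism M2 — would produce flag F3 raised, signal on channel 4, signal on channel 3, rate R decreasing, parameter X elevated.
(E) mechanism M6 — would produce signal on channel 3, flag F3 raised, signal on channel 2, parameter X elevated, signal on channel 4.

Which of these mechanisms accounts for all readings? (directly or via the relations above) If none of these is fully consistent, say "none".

C

Checking each candidate against the observations:
(A) mechanism M3 — does not account for indicator I2 active, signal on channel 3, flag F3 raised, parameter X elevated
(B) mechanism M7 — indicator I2 active ✓; signal on channel 3 ✗; signal on channel 4 ✓; flag F3 raised ✓; parameter X elevated ✓
(C) mechanism M1 — indicator I2 active ✓; signal on channel 3 ✓; signal on channel 4 ✓; flag F3 raised ✓; parameter X elevated ✓ (by indicator I2 active → parameter X elevated)
(D) mechanism M2 — does not account for indicator I2 active
(E) mechanism M6 — does not account for indicator I2 active
Only (C) is consistent with every observation.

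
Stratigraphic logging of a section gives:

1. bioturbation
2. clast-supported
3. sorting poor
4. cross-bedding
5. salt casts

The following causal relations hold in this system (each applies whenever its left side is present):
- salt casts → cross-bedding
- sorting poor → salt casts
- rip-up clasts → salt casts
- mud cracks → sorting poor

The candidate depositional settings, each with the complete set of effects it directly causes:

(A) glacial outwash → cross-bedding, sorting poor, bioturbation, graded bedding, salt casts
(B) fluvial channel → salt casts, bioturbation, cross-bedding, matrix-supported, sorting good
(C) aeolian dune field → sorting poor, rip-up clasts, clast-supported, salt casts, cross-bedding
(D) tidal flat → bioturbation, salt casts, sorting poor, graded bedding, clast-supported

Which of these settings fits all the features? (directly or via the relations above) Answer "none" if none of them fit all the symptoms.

Checking each candidate against the observations:
(A) glacial outwash — does not account for clast-supported
(B) fluvial channel — bioturbation ✓; clast-supported ✗; sorting poor ✗; cross-bedding ✓; salt casts ✓
(C) aeolian dune field — bioturbation ✗; clast-supported ✓; sorting poor ✓; cross-bedding ✓; salt casts ✓
(D) tidal flat — bioturbation ✓; clast-supported ✓; sorting poor ✓; cross-bedding ✓ (via salt casts → cross-bedding); salt casts ✓
(D) is the only candidate with no mismatches.

D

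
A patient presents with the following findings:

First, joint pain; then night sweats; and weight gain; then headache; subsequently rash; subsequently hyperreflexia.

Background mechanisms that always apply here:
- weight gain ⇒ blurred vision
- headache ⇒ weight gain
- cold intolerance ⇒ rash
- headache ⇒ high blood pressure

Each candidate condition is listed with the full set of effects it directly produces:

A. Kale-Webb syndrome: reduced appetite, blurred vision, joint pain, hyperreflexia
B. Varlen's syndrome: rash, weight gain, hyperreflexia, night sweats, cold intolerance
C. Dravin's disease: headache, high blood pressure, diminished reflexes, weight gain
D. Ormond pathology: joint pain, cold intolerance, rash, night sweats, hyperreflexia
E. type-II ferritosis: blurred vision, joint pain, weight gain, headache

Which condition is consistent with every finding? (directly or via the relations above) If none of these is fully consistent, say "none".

Testing each hypothesis:
(A) Kale-Webb syndrome — does not account for night sweats, weight gain, headache, rash
(B) Varlen's syndrome — joint pain miss; night sweats match; weight gain match; headache miss; rash match; hyperreflexia match
(C) Dravin's disease — joint pain miss; night sweats miss; weight gain match; headache match; rash miss; hyperreflexia miss
(D) Ormond pathology — does not account for weight gain, headache
(E) type-II ferritosis — does not account for night sweats, rash, hyperreflexia
Every candidate fails on at least one observation.

none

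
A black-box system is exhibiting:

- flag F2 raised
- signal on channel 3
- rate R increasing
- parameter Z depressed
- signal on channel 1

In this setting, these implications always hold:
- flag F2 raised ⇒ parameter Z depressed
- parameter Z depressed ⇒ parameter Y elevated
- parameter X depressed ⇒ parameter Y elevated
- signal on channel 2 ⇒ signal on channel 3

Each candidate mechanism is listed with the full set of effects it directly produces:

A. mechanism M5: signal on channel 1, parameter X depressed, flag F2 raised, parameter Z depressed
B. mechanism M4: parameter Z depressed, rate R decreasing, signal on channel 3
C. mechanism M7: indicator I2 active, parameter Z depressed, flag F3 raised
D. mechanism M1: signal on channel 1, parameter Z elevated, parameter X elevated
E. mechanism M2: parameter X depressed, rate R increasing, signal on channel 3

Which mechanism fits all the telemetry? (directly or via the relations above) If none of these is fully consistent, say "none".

none

For each candidate, compare predicted effects to what was observed:
(A) mechanism M5 — does not account for signal on channel 3, rate R increasing
(B) mechanism M4 — flag F2 raised ✗; signal on channel 3 ✓; rate R increasing ✗; parameter Z depressed ✓; signal on channel 1 ✗
(C) mechanism M7 — flag F2 raised ✗; signal on channel 3 ✗; rate R increasing ✗; parameter Z depressed ✓; signal on channel 1 ✗
(D) mechanism M1 — flag F2 raised ✗; signal on channel 3 ✗; rate R increasing ✗; parameter Z depressed ✗; signal on channel 1 ✓
(E) mechanism M2 — flag F2 raised ✗; signal on channel 3 ✓; rate R increasing ✓; parameter Z depressed ✗; signal on channel 1 ✗
No candidate is consistent with all observations.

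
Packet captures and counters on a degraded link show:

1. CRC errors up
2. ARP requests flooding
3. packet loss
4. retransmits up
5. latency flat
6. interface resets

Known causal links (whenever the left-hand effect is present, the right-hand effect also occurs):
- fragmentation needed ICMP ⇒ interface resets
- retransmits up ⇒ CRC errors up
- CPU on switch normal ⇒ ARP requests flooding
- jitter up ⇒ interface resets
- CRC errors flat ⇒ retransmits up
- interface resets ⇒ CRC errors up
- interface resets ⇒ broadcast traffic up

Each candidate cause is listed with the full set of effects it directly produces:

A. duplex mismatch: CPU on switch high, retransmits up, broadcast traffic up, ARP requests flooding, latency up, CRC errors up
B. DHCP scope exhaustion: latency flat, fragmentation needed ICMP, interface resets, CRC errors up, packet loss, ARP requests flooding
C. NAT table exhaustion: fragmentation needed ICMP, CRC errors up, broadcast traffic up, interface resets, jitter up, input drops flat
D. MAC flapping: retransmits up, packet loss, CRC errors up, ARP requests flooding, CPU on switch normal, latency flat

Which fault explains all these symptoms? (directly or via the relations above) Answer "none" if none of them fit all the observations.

Checking each candidate against the observations:
(A) duplex mismatch — CRC errors up ✓; ARP requests flooding ✓; packet loss ✗; retransmits up ✓; latency flat ✗; interface resets ✗
(B) DHCP scope exhaustion — does not account for retransmits up
(C) NAT table exhaustion — CRC errors up ✓; ARP requests flooding ✗; packet loss ✗; retransmits up ✗; latency flat ✗; interface resets ✓
(D) MAC flapping — does not account for interface resets
None of the listed candidates fits everything.

none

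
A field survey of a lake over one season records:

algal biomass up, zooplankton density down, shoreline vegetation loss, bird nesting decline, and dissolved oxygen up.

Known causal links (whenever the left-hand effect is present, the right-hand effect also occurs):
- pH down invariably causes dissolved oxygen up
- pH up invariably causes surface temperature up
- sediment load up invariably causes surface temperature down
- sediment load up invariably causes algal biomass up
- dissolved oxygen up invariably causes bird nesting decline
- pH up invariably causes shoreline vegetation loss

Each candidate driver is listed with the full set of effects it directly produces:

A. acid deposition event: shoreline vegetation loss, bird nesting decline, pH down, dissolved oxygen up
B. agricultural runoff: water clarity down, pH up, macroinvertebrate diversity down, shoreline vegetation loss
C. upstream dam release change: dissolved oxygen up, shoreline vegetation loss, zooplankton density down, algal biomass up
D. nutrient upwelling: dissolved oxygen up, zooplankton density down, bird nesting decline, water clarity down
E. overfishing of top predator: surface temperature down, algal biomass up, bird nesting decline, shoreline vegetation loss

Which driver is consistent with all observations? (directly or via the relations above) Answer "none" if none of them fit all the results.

Per-candidate check:
(A) acid deposition event — algal biomass up -; zooplankton density down -; shoreline vegetation loss +; bird nesting decline +; dissolved oxygen up +
(B) agricultural runoff — algal biomass up -; zooplankton density down -; shoreline vegetation loss +; bird nesting decline -; dissolved oxygen up -
(C) upstream dam release change — accounts for every observation (bird nesting decline by dissolved oxygen up → bird nesting decline)
(D) nutrient upwelling — does not account for algal biomass up, shoreline vegetation loss
(E) overfishing of top predator — does not account for zooplankton density down, dissolved oxygen up
(C) alone accounts for all the evidence.

C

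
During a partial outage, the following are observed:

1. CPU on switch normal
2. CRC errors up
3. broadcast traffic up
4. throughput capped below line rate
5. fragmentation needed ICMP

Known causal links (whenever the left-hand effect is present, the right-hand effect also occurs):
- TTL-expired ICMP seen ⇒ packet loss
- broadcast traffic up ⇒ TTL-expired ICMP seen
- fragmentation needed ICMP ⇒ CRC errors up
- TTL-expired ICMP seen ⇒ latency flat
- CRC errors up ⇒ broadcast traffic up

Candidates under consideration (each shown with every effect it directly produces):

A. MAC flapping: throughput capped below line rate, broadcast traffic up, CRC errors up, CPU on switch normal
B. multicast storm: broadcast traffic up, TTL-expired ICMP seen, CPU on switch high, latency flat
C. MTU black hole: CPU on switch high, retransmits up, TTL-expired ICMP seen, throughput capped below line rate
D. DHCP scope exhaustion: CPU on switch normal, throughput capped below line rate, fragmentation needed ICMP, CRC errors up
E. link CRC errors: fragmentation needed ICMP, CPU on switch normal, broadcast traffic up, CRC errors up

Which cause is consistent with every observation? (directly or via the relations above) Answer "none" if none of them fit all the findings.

For each candidate, compare predicted effects to what was observed:
(A) MAC flapping — CPU on switch normal +; CRC errors up +; broadcast traffic up +; throughput capped below line rate +; fragmentation needed ICMP -
(B) multicast storm — CPU on switch normal -; CRC errors up -; broadcast traffic up +; throughput capped below line rate -; fragmentation needed ICMP -
(C) MTU black hole — CPU on switch normal -; CRC errors up -; broadcast traffic up -; throughput capped below line rate +; fragmentation needed ICMP -
(D) DHCP scope exhaustion — CPU on switch normal +; CRC errors up +; broadcast traffic up + (through CRC errors up → broadcast traffic up); throughput capped below line rate +; fragmentation needed ICMP +
(E) link CRC errors — CPU on switch normal +; CRC errors up +; broadcast traffic up +; throughput capped below line rate -; fragmentation needed ICMP +
Only (D) is consistent with every observation.

D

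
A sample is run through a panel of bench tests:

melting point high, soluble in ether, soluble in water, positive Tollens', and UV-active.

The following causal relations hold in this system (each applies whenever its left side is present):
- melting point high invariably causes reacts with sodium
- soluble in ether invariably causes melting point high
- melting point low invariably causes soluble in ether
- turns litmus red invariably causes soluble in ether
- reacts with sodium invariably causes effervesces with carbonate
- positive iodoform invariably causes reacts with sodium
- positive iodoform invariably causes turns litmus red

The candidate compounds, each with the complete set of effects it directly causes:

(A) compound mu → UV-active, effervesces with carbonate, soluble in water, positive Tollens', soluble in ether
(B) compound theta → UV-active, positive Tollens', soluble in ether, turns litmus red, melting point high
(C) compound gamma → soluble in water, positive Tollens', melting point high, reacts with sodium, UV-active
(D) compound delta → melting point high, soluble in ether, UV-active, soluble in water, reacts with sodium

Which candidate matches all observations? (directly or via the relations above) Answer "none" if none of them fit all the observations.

A

For each candidate, compare predicted effects to what was observed:
(A) compound mu — accounts for every observation (melting point high by soluble in ether → melting point high)
(B) compound theta — melting point high match; soluble in ether match; soluble in water miss; positive Tollens' match; UV-active match
(C) compound gamma — melting point high match; soluble in ether miss; soluble in water match; positive Tollens' match; UV-active match
(D) compound delta — melting point high match; soluble in ether match; soluble in water match; positive Tollens' miss; UV-active match
(A) alone accounts for all the evidence.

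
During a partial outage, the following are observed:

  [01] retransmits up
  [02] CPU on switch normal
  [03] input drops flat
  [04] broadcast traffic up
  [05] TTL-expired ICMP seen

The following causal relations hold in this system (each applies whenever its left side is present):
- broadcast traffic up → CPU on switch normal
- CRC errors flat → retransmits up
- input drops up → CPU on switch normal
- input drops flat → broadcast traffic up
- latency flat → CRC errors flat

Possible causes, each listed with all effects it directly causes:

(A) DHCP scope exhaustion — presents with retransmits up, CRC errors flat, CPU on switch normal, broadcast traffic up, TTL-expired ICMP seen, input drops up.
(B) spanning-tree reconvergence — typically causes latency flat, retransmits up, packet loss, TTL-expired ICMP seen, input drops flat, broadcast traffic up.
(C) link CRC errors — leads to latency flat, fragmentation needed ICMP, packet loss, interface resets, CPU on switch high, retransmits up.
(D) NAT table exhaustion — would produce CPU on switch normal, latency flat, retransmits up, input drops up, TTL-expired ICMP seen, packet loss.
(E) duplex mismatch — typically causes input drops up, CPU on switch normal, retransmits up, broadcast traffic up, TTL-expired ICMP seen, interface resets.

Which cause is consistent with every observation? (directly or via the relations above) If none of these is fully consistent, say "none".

Checking each candidate against the observations:
(A) DHCP scope exhaustion — retransmits up yes; CPU on switch normal yes; input drops flat NO; broadcast traffic up yes; TTL-expired ICMP seen yes
(B) spanning-tree reconvergence — retransmits up yes; CPU on switch normal yes (by broadcast traffic up → CPU on switch normal); input drops flat yes; broadcast traffic up yes; TTL-expired ICMP seen yes
(C) link CRC errors — retransmits up yes; CPU on switch normal NO; input drops flat NO; broadcast traffic up NO; TTL-expired ICMP seen NO
(D) NAT table exhaustion — retransmits up yes; CPU on switch normal yes; input drops flat NO; broadcast traffic up NO; TTL-expired ICMP seen yes
(E) duplex mismatch — fails on input drops flat (predicts input drops up, not input drops flat)
Only (B) is consistent with every observation.

B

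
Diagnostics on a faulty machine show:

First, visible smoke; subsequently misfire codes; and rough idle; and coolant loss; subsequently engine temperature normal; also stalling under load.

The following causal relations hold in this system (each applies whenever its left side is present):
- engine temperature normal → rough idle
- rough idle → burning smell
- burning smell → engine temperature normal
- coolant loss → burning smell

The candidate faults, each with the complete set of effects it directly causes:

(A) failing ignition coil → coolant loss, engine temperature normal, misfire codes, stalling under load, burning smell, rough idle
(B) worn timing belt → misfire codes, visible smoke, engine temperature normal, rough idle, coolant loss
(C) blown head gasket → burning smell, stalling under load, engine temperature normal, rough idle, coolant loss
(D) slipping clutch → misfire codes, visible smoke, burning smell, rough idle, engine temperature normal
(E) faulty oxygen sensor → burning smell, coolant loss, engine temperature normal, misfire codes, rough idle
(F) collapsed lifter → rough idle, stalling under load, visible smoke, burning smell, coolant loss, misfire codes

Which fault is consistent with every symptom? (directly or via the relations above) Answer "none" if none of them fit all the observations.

F

Checking each candidate against the observations:
(A) failing ignition coil — visible smoke NO; misfire codes yes; rough idle yes; coolant loss yes; engine temperature normal yes; stalling under load yes
(B) worn timing belt — visible smoke yes; misfire codes yes; rough idle yes; coolant loss yes; engine temperature normal yes; stalling under load NO
(C) blown head gasket — does not account for visible smoke, misfire codes
(D) slipping clutch — visible smoke yes; misfire codes yes; rough idle yes; coolant loss NO; engine temperature normal yes; stalling under load NO
(E) faulty oxygen sensor — visible smoke NO; misfire codes yes; rough idle yes; coolant loss yes; engine temperature normal yes; stalling under load NO
(F) collapsed lifter — accounts for every observation (engine temperature normal via burning smell → engine temperature normal)
(F) alone accounts for all the evidence.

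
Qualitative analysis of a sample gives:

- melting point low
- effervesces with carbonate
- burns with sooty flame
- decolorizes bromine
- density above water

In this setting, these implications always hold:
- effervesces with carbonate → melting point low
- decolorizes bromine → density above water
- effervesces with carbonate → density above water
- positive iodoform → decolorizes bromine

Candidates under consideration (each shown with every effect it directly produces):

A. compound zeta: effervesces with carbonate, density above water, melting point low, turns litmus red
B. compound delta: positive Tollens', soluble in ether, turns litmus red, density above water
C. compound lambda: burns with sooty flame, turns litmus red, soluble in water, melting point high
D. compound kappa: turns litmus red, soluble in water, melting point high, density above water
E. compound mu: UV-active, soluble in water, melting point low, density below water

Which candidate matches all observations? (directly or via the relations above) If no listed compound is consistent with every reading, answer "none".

For each candidate, compare predicted effects to what was observed:
(A) compound zeta — melting point low match; effervesces with carbonate match; burns with sooty flame miss; decolorizes bromine miss; density above water match
(B) compound delta — does not account for melting point low, effervesces with carbonate, burns with sooty flame, decolorizes bromine
(C) compound lambda — melting point low miss; effervesces with carbonate miss; burns with sooty flame match; decolorizes bromine miss; density above water miss
(D) compound kappa — melting point low miss; effervesces with carbonate miss; burns with sooty flame miss; decolorizes bromine miss; density above water match
(E) compound mu — melting point low match; effervesces with carbonate miss; burns with sooty flame miss; decolorizes bromine miss; density above water miss
No candidate is consistent with all observations.

none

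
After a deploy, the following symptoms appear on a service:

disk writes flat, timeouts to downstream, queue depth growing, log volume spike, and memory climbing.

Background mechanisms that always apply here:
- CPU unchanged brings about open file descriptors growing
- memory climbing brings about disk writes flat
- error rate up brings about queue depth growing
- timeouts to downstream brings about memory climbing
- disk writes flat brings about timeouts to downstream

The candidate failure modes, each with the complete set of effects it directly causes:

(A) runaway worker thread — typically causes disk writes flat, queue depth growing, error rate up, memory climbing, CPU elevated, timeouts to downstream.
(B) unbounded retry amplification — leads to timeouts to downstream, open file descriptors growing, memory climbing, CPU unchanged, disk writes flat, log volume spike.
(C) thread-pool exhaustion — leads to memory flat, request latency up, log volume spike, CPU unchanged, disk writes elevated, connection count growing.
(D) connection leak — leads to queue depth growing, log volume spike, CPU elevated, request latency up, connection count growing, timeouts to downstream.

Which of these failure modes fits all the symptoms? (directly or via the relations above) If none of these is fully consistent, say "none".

Per-candidate check:
(A) runaway worker thread — does not account for log volume spike
(B) unbounded retry amplification — does not account for queue depth growing
(C) thread-pool exhaustion — disk writes flat miss; timeouts to downstream miss; queue depth growing miss; log volume spike match; memory climbing miss
(D) connection leak — accounts for every observation (disk writes flat by timeouts to downstream → memory climbing → disk writes flat)
(D) alone accounts for all the evidence.

D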